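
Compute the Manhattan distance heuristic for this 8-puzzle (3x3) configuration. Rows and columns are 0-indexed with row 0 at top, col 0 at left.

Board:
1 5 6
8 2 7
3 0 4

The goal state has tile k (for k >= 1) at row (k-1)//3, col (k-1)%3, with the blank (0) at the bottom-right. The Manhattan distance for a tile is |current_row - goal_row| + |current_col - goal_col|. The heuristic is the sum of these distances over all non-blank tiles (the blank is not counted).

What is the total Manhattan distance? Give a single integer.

Tile 1: (0,0)->(0,0) = 0
Tile 5: (0,1)->(1,1) = 1
Tile 6: (0,2)->(1,2) = 1
Tile 8: (1,0)->(2,1) = 2
Tile 2: (1,1)->(0,1) = 1
Tile 7: (1,2)->(2,0) = 3
Tile 3: (2,0)->(0,2) = 4
Tile 4: (2,2)->(1,0) = 3
Sum: 0 + 1 + 1 + 2 + 1 + 3 + 4 + 3 = 15

Answer: 15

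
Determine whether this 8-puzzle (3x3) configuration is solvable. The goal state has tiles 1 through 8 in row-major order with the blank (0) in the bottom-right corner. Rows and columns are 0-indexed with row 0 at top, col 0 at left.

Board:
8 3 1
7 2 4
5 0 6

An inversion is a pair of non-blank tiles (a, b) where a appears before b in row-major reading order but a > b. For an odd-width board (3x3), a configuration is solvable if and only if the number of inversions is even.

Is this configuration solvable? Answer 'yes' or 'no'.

Inversions (pairs i<j in row-major order where tile[i] > tile[j] > 0): 13
13 is odd, so the puzzle is not solvable.

Answer: no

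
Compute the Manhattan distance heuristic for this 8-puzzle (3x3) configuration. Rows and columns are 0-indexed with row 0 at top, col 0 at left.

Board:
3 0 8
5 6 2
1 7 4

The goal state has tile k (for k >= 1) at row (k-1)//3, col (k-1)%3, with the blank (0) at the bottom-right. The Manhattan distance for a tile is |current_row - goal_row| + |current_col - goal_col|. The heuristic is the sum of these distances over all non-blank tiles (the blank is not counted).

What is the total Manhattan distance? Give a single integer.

Tile 3: (0,0)->(0,2) = 2
Tile 8: (0,2)->(2,1) = 3
Tile 5: (1,0)->(1,1) = 1
Tile 6: (1,1)->(1,2) = 1
Tile 2: (1,2)->(0,1) = 2
Tile 1: (2,0)->(0,0) = 2
Tile 7: (2,1)->(2,0) = 1
Tile 4: (2,2)->(1,0) = 3
Sum: 2 + 3 + 1 + 1 + 2 + 2 + 1 + 3 = 15

Answer: 15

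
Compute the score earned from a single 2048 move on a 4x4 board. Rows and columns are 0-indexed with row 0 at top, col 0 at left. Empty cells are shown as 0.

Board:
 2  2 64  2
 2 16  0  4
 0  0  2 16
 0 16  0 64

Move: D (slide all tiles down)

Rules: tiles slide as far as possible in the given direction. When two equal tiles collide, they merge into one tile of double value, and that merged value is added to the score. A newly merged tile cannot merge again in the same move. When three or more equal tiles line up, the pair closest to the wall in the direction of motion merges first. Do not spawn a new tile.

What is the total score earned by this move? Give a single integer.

Slide down:
col 0: [2, 2, 0, 0] -> [0, 0, 0, 4]  score +4 (running 4)
col 1: [2, 16, 0, 16] -> [0, 0, 2, 32]  score +32 (running 36)
col 2: [64, 0, 2, 0] -> [0, 0, 64, 2]  score +0 (running 36)
col 3: [2, 4, 16, 64] -> [2, 4, 16, 64]  score +0 (running 36)
Board after move:
 0  0  0  2
 0  0  0  4
 0  2 64 16
 4 32  2 64

Answer: 36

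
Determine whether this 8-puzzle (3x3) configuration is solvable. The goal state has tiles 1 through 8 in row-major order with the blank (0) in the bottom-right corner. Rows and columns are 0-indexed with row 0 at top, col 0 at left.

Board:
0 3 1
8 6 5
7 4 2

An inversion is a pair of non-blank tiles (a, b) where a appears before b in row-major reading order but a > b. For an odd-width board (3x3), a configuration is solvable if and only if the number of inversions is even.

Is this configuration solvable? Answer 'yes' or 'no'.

Inversions (pairs i<j in row-major order where tile[i] > tile[j] > 0): 15
15 is odd, so the puzzle is not solvable.

Answer: no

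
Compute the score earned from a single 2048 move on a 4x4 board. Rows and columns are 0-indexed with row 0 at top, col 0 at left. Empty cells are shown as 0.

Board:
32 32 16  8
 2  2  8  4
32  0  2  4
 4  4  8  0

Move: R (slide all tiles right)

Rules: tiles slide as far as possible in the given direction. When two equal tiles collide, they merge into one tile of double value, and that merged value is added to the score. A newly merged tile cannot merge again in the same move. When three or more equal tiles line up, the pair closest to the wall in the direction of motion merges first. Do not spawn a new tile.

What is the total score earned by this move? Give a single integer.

Answer: 76

Derivation:
Slide right:
row 0: [32, 32, 16, 8] -> [0, 64, 16, 8]  score +64 (running 64)
row 1: [2, 2, 8, 4] -> [0, 4, 8, 4]  score +4 (running 68)
row 2: [32, 0, 2, 4] -> [0, 32, 2, 4]  score +0 (running 68)
row 3: [4, 4, 8, 0] -> [0, 0, 8, 8]  score +8 (running 76)
Board after move:
 0 64 16  8
 0  4  8  4
 0 32  2  4
 0  0  8  8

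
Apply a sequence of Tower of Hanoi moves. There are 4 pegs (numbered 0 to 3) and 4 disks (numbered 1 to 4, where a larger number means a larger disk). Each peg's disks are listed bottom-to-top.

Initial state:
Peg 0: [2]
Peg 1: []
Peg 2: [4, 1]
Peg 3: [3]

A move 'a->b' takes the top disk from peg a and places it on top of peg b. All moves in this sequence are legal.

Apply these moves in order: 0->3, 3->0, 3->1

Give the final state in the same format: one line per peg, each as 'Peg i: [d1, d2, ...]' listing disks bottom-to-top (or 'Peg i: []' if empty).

Answer: Peg 0: [2]
Peg 1: [3]
Peg 2: [4, 1]
Peg 3: []

Derivation:
After move 1 (0->3):
Peg 0: []
Peg 1: []
Peg 2: [4, 1]
Peg 3: [3, 2]

After move 2 (3->0):
Peg 0: [2]
Peg 1: []
Peg 2: [4, 1]
Peg 3: [3]

After move 3 (3->1):
Peg 0: [2]
Peg 1: [3]
Peg 2: [4, 1]
Peg 3: []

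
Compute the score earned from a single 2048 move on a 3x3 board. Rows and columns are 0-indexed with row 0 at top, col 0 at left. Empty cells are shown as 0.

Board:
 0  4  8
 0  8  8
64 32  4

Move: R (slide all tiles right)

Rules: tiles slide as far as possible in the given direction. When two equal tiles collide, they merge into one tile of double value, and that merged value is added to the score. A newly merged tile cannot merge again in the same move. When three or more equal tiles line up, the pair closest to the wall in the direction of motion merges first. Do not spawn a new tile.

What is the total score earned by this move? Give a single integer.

Slide right:
row 0: [0, 4, 8] -> [0, 4, 8]  score +0 (running 0)
row 1: [0, 8, 8] -> [0, 0, 16]  score +16 (running 16)
row 2: [64, 32, 4] -> [64, 32, 4]  score +0 (running 16)
Board after move:
 0  4  8
 0  0 16
64 32  4

Answer: 16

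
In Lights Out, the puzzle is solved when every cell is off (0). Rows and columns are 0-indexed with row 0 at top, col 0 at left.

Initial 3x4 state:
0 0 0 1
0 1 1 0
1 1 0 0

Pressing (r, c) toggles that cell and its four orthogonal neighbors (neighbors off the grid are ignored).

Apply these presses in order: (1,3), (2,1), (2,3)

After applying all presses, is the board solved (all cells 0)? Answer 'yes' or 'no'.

Answer: yes

Derivation:
After press 1 at (1,3):
0 0 0 0
0 1 0 1
1 1 0 1

After press 2 at (2,1):
0 0 0 0
0 0 0 1
0 0 1 1

After press 3 at (2,3):
0 0 0 0
0 0 0 0
0 0 0 0

Lights still on: 0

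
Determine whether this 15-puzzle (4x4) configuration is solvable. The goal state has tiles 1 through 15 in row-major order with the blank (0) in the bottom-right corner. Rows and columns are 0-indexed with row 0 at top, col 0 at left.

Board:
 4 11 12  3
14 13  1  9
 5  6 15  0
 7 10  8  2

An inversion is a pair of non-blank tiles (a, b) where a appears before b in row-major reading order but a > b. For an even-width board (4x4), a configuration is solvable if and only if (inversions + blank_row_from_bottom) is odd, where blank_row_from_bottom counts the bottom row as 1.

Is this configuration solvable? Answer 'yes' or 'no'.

Answer: yes

Derivation:
Inversions: 55
Blank is in row 2 (0-indexed from top), which is row 2 counting from the bottom (bottom = 1).
55 + 2 = 57, which is odd, so the puzzle is solvable.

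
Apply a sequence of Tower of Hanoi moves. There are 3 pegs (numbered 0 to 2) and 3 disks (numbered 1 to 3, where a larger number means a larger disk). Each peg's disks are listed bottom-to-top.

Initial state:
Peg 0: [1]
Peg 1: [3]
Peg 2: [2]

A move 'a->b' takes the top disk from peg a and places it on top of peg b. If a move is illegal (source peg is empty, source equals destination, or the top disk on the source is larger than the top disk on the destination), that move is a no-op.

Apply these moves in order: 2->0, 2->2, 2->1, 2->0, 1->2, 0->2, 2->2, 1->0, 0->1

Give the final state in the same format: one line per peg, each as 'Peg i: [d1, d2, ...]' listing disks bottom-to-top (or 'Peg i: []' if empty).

Answer: Peg 0: []
Peg 1: [3]
Peg 2: [2, 1]

Derivation:
After move 1 (2->0):
Peg 0: [1]
Peg 1: [3]
Peg 2: [2]

After move 2 (2->2):
Peg 0: [1]
Peg 1: [3]
Peg 2: [2]

After move 3 (2->1):
Peg 0: [1]
Peg 1: [3, 2]
Peg 2: []

After move 4 (2->0):
Peg 0: [1]
Peg 1: [3, 2]
Peg 2: []

After move 5 (1->2):
Peg 0: [1]
Peg 1: [3]
Peg 2: [2]

After move 6 (0->2):
Peg 0: []
Peg 1: [3]
Peg 2: [2, 1]

After move 7 (2->2):
Peg 0: []
Peg 1: [3]
Peg 2: [2, 1]

After move 8 (1->0):
Peg 0: [3]
Peg 1: []
Peg 2: [2, 1]

After move 9 (0->1):
Peg 0: []
Peg 1: [3]
Peg 2: [2, 1]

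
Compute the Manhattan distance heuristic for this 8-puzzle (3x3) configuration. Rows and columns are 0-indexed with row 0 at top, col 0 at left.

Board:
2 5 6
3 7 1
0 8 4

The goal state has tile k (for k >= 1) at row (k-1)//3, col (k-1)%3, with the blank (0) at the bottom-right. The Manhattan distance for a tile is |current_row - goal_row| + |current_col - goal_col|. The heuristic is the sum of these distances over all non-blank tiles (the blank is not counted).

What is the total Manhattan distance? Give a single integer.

Tile 2: at (0,0), goal (0,1), distance |0-0|+|0-1| = 1
Tile 5: at (0,1), goal (1,1), distance |0-1|+|1-1| = 1
Tile 6: at (0,2), goal (1,2), distance |0-1|+|2-2| = 1
Tile 3: at (1,0), goal (0,2), distance |1-0|+|0-2| = 3
Tile 7: at (1,1), goal (2,0), distance |1-2|+|1-0| = 2
Tile 1: at (1,2), goal (0,0), distance |1-0|+|2-0| = 3
Tile 8: at (2,1), goal (2,1), distance |2-2|+|1-1| = 0
Tile 4: at (2,2), goal (1,0), distance |2-1|+|2-0| = 3
Sum: 1 + 1 + 1 + 3 + 2 + 3 + 0 + 3 = 14

Answer: 14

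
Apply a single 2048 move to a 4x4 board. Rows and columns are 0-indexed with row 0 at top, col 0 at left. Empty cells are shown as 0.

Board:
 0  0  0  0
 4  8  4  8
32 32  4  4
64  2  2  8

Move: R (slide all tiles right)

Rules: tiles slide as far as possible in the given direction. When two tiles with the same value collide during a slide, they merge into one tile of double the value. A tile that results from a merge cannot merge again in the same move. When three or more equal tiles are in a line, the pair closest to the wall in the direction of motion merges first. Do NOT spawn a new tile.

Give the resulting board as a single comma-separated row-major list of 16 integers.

Answer: 0, 0, 0, 0, 4, 8, 4, 8, 0, 0, 64, 8, 0, 64, 4, 8

Derivation:
Slide right:
row 0: [0, 0, 0, 0] -> [0, 0, 0, 0]
row 1: [4, 8, 4, 8] -> [4, 8, 4, 8]
row 2: [32, 32, 4, 4] -> [0, 0, 64, 8]
row 3: [64, 2, 2, 8] -> [0, 64, 4, 8]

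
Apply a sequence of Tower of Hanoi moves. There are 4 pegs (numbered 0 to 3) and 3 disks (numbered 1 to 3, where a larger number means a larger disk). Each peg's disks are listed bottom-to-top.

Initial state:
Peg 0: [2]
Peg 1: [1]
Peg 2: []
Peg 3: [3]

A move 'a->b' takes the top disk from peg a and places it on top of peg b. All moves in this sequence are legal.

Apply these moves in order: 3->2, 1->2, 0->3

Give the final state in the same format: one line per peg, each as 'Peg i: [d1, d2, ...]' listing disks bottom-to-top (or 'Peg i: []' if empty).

After move 1 (3->2):
Peg 0: [2]
Peg 1: [1]
Peg 2: [3]
Peg 3: []

After move 2 (1->2):
Peg 0: [2]
Peg 1: []
Peg 2: [3, 1]
Peg 3: []

After move 3 (0->3):
Peg 0: []
Peg 1: []
Peg 2: [3, 1]
Peg 3: [2]

Answer: Peg 0: []
Peg 1: []
Peg 2: [3, 1]
Peg 3: [2]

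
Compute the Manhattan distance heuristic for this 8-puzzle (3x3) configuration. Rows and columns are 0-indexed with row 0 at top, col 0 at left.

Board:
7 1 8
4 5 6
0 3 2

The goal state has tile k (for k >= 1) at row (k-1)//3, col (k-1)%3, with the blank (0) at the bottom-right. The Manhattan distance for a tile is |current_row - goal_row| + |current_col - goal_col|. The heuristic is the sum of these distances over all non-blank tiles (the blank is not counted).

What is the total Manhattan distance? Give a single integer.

Answer: 12

Derivation:
Tile 7: (0,0)->(2,0) = 2
Tile 1: (0,1)->(0,0) = 1
Tile 8: (0,2)->(2,1) = 3
Tile 4: (1,0)->(1,0) = 0
Tile 5: (1,1)->(1,1) = 0
Tile 6: (1,2)->(1,2) = 0
Tile 3: (2,1)->(0,2) = 3
Tile 2: (2,2)->(0,1) = 3
Sum: 2 + 1 + 3 + 0 + 0 + 0 + 3 + 3 = 12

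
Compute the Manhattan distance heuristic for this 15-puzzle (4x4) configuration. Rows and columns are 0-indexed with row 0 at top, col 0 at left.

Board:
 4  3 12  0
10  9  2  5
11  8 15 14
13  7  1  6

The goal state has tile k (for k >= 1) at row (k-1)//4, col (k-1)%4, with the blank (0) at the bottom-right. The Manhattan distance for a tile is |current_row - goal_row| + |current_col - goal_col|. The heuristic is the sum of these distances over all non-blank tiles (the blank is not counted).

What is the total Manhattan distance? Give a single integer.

Tile 4: at (0,0), goal (0,3), distance |0-0|+|0-3| = 3
Tile 3: at (0,1), goal (0,2), distance |0-0|+|1-2| = 1
Tile 12: at (0,2), goal (2,3), distance |0-2|+|2-3| = 3
Tile 10: at (1,0), goal (2,1), distance |1-2|+|0-1| = 2
Tile 9: at (1,1), goal (2,0), distance |1-2|+|1-0| = 2
Tile 2: at (1,2), goal (0,1), distance |1-0|+|2-1| = 2
Tile 5: at (1,3), goal (1,0), distance |1-1|+|3-0| = 3
Tile 11: at (2,0), goal (2,2), distance |2-2|+|0-2| = 2
Tile 8: at (2,1), goal (1,3), distance |2-1|+|1-3| = 3
Tile 15: at (2,2), goal (3,2), distance |2-3|+|2-2| = 1
Tile 14: at (2,3), goal (3,1), distance |2-3|+|3-1| = 3
Tile 13: at (3,0), goal (3,0), distance |3-3|+|0-0| = 0
Tile 7: at (3,1), goal (1,2), distance |3-1|+|1-2| = 3
Tile 1: at (3,2), goal (0,0), distance |3-0|+|2-0| = 5
Tile 6: at (3,3), goal (1,1), distance |3-1|+|3-1| = 4
Sum: 3 + 1 + 3 + 2 + 2 + 2 + 3 + 2 + 3 + 1 + 3 + 0 + 3 + 5 + 4 = 37

Answer: 37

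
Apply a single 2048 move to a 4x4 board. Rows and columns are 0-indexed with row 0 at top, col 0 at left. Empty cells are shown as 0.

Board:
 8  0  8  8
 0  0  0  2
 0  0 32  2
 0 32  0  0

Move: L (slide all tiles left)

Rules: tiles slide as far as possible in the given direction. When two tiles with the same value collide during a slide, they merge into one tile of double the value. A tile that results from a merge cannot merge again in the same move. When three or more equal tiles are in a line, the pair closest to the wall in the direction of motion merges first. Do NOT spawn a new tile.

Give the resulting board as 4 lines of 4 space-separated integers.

Slide left:
row 0: [8, 0, 8, 8] -> [16, 8, 0, 0]
row 1: [0, 0, 0, 2] -> [2, 0, 0, 0]
row 2: [0, 0, 32, 2] -> [32, 2, 0, 0]
row 3: [0, 32, 0, 0] -> [32, 0, 0, 0]

Answer: 16  8  0  0
 2  0  0  0
32  2  0  0
32  0  0  0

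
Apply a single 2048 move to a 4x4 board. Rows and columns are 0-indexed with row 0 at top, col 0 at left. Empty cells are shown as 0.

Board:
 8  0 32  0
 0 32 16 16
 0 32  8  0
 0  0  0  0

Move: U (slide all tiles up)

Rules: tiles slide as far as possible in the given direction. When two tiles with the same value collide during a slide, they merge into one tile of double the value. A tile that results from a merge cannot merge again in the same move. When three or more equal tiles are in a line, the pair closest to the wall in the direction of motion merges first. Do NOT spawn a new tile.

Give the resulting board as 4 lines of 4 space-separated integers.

Answer:  8 64 32 16
 0  0 16  0
 0  0  8  0
 0  0  0  0

Derivation:
Slide up:
col 0: [8, 0, 0, 0] -> [8, 0, 0, 0]
col 1: [0, 32, 32, 0] -> [64, 0, 0, 0]
col 2: [32, 16, 8, 0] -> [32, 16, 8, 0]
col 3: [0, 16, 0, 0] -> [16, 0, 0, 0]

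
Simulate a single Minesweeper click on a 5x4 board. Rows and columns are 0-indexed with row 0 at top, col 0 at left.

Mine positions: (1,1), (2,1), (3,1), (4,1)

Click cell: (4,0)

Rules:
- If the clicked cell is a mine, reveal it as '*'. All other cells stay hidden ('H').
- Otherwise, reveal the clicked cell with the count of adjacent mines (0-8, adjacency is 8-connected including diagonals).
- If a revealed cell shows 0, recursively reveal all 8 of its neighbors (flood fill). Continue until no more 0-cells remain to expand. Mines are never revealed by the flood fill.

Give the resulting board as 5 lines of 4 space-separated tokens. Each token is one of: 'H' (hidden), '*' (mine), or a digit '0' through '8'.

H H H H
H H H H
H H H H
H H H H
2 H H H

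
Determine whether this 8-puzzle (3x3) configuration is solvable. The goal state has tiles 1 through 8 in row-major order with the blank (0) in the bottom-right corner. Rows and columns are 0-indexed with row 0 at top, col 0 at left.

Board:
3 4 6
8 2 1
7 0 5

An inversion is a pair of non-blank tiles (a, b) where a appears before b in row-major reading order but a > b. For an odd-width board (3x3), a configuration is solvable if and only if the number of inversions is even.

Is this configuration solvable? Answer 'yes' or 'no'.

Inversions (pairs i<j in row-major order where tile[i] > tile[j] > 0): 13
13 is odd, so the puzzle is not solvable.

Answer: no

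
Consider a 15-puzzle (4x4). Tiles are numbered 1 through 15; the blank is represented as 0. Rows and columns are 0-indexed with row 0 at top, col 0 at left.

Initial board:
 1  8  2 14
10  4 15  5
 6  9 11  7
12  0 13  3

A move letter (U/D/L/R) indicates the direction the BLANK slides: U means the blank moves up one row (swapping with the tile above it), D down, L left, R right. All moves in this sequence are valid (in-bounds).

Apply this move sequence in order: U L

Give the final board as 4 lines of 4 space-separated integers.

After move 1 (U):
 1  8  2 14
10  4 15  5
 6  0 11  7
12  9 13  3

After move 2 (L):
 1  8  2 14
10  4 15  5
 0  6 11  7
12  9 13  3

Answer:  1  8  2 14
10  4 15  5
 0  6 11  7
12  9 13  3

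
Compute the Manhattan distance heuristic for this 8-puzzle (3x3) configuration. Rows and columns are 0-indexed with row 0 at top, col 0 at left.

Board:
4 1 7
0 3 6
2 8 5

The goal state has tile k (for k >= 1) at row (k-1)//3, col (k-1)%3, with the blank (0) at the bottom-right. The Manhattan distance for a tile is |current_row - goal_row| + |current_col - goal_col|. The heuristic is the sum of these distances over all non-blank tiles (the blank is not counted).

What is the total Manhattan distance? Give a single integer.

Answer: 13

Derivation:
Tile 4: (0,0)->(1,0) = 1
Tile 1: (0,1)->(0,0) = 1
Tile 7: (0,2)->(2,0) = 4
Tile 3: (1,1)->(0,2) = 2
Tile 6: (1,2)->(1,2) = 0
Tile 2: (2,0)->(0,1) = 3
Tile 8: (2,1)->(2,1) = 0
Tile 5: (2,2)->(1,1) = 2
Sum: 1 + 1 + 4 + 2 + 0 + 3 + 0 + 2 = 13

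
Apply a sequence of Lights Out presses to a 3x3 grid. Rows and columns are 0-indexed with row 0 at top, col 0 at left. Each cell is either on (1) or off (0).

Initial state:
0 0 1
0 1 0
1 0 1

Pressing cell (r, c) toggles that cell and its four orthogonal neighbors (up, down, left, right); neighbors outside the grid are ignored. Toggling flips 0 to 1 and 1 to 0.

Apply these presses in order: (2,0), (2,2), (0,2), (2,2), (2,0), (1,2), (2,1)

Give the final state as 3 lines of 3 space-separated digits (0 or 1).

After press 1 at (2,0):
0 0 1
1 1 0
0 1 1

After press 2 at (2,2):
0 0 1
1 1 1
0 0 0

After press 3 at (0,2):
0 1 0
1 1 0
0 0 0

After press 4 at (2,2):
0 1 0
1 1 1
0 1 1

After press 5 at (2,0):
0 1 0
0 1 1
1 0 1

After press 6 at (1,2):
0 1 1
0 0 0
1 0 0

After press 7 at (2,1):
0 1 1
0 1 0
0 1 1

Answer: 0 1 1
0 1 0
0 1 1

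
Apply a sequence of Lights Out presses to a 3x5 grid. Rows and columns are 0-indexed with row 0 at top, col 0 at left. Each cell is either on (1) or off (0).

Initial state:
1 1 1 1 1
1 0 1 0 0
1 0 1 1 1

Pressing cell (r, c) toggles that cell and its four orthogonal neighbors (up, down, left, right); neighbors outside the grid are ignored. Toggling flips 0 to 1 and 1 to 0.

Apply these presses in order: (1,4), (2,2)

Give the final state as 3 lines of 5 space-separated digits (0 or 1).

Answer: 1 1 1 1 0
1 0 0 1 1
1 1 0 0 0

Derivation:
After press 1 at (1,4):
1 1 1 1 0
1 0 1 1 1
1 0 1 1 0

After press 2 at (2,2):
1 1 1 1 0
1 0 0 1 1
1 1 0 0 0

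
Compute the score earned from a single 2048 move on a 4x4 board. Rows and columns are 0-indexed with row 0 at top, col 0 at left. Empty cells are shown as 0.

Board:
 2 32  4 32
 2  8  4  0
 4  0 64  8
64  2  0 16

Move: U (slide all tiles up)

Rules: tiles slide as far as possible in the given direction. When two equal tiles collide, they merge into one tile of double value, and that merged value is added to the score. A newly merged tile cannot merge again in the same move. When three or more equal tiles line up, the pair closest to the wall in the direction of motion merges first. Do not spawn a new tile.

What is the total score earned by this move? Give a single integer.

Slide up:
col 0: [2, 2, 4, 64] -> [4, 4, 64, 0]  score +4 (running 4)
col 1: [32, 8, 0, 2] -> [32, 8, 2, 0]  score +0 (running 4)
col 2: [4, 4, 64, 0] -> [8, 64, 0, 0]  score +8 (running 12)
col 3: [32, 0, 8, 16] -> [32, 8, 16, 0]  score +0 (running 12)
Board after move:
 4 32  8 32
 4  8 64  8
64  2  0 16
 0  0  0  0

Answer: 12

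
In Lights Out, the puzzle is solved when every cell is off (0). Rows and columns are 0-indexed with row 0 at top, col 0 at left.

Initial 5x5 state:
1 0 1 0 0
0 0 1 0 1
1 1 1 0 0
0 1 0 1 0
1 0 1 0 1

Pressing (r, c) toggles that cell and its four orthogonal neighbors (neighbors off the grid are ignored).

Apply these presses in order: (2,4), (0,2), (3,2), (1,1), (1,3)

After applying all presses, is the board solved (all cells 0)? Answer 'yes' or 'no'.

Answer: no

Derivation:
After press 1 at (2,4):
1 0 1 0 0
0 0 1 0 0
1 1 1 1 1
0 1 0 1 1
1 0 1 0 1

After press 2 at (0,2):
1 1 0 1 0
0 0 0 0 0
1 1 1 1 1
0 1 0 1 1
1 0 1 0 1

After press 3 at (3,2):
1 1 0 1 0
0 0 0 0 0
1 1 0 1 1
0 0 1 0 1
1 0 0 0 1

After press 4 at (1,1):
1 0 0 1 0
1 1 1 0 0
1 0 0 1 1
0 0 1 0 1
1 0 0 0 1

After press 5 at (1,3):
1 0 0 0 0
1 1 0 1 1
1 0 0 0 1
0 0 1 0 1
1 0 0 0 1

Lights still on: 11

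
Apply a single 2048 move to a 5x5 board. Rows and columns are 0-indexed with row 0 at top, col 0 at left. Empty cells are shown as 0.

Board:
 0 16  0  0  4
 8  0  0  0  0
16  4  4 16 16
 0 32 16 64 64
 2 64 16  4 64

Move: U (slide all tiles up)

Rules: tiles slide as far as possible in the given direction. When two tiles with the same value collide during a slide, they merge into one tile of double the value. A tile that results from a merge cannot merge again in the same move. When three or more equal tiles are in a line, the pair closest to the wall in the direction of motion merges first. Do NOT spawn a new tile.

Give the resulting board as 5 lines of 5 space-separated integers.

Slide up:
col 0: [0, 8, 16, 0, 2] -> [8, 16, 2, 0, 0]
col 1: [16, 0, 4, 32, 64] -> [16, 4, 32, 64, 0]
col 2: [0, 0, 4, 16, 16] -> [4, 32, 0, 0, 0]
col 3: [0, 0, 16, 64, 4] -> [16, 64, 4, 0, 0]
col 4: [4, 0, 16, 64, 64] -> [4, 16, 128, 0, 0]

Answer:   8  16   4  16   4
 16   4  32  64  16
  2  32   0   4 128
  0  64   0   0   0
  0   0   0   0   0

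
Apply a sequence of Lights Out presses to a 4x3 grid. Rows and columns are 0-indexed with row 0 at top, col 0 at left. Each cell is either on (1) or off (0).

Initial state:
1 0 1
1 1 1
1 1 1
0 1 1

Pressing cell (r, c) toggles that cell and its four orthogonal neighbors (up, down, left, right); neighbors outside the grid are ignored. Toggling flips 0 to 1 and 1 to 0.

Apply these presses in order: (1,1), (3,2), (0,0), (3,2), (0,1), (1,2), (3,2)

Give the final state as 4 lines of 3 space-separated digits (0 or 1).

After press 1 at (1,1):
1 1 1
0 0 0
1 0 1
0 1 1

After press 2 at (3,2):
1 1 1
0 0 0
1 0 0
0 0 0

After press 3 at (0,0):
0 0 1
1 0 0
1 0 0
0 0 0

After press 4 at (3,2):
0 0 1
1 0 0
1 0 1
0 1 1

After press 5 at (0,1):
1 1 0
1 1 0
1 0 1
0 1 1

After press 6 at (1,2):
1 1 1
1 0 1
1 0 0
0 1 1

After press 7 at (3,2):
1 1 1
1 0 1
1 0 1
0 0 0

Answer: 1 1 1
1 0 1
1 0 1
0 0 0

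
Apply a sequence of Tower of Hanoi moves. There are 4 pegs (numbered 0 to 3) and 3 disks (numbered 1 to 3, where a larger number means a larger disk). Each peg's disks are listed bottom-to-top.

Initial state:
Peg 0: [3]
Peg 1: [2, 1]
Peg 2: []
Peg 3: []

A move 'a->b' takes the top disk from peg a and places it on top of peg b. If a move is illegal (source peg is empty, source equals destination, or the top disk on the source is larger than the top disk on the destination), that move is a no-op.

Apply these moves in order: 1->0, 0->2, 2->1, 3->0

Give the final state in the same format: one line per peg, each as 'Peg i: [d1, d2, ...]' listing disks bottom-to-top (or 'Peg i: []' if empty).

Answer: Peg 0: [3]
Peg 1: [2, 1]
Peg 2: []
Peg 3: []

Derivation:
After move 1 (1->0):
Peg 0: [3, 1]
Peg 1: [2]
Peg 2: []
Peg 3: []

After move 2 (0->2):
Peg 0: [3]
Peg 1: [2]
Peg 2: [1]
Peg 3: []

After move 3 (2->1):
Peg 0: [3]
Peg 1: [2, 1]
Peg 2: []
Peg 3: []

After move 4 (3->0):
Peg 0: [3]
Peg 1: [2, 1]
Peg 2: []
Peg 3: []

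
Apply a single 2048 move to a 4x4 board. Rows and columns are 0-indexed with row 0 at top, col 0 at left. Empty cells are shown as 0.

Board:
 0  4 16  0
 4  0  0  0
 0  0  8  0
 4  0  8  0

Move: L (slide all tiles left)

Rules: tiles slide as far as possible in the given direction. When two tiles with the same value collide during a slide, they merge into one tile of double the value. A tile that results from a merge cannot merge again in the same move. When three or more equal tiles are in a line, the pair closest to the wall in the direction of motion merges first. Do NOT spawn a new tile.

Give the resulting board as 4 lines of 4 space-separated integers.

Slide left:
row 0: [0, 4, 16, 0] -> [4, 16, 0, 0]
row 1: [4, 0, 0, 0] -> [4, 0, 0, 0]
row 2: [0, 0, 8, 0] -> [8, 0, 0, 0]
row 3: [4, 0, 8, 0] -> [4, 8, 0, 0]

Answer:  4 16  0  0
 4  0  0  0
 8  0  0  0
 4  8  0  0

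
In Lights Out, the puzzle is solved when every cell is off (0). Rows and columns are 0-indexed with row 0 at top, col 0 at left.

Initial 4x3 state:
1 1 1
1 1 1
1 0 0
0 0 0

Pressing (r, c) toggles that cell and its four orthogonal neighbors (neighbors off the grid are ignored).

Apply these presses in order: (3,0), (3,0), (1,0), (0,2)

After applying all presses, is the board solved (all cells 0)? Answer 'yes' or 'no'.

Answer: yes

Derivation:
After press 1 at (3,0):
1 1 1
1 1 1
0 0 0
1 1 0

After press 2 at (3,0):
1 1 1
1 1 1
1 0 0
0 0 0

After press 3 at (1,0):
0 1 1
0 0 1
0 0 0
0 0 0

After press 4 at (0,2):
0 0 0
0 0 0
0 0 0
0 0 0

Lights still on: 0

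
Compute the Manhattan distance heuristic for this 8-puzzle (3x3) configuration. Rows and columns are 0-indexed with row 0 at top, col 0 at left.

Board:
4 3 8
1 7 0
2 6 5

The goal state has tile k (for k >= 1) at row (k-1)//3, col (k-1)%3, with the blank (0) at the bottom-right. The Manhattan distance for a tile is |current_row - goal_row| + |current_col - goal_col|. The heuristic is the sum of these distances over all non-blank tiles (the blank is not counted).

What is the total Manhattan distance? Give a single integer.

Answer: 15

Derivation:
Tile 4: (0,0)->(1,0) = 1
Tile 3: (0,1)->(0,2) = 1
Tile 8: (0,2)->(2,1) = 3
Tile 1: (1,0)->(0,0) = 1
Tile 7: (1,1)->(2,0) = 2
Tile 2: (2,0)->(0,1) = 3
Tile 6: (2,1)->(1,2) = 2
Tile 5: (2,2)->(1,1) = 2
Sum: 1 + 1 + 3 + 1 + 2 + 3 + 2 + 2 = 15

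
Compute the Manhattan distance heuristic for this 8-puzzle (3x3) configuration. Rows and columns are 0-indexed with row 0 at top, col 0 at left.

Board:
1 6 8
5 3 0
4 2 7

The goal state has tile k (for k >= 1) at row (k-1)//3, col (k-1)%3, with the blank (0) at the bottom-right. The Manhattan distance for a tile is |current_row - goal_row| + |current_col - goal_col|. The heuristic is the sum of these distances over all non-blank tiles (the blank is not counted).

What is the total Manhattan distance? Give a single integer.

Answer: 13

Derivation:
Tile 1: (0,0)->(0,0) = 0
Tile 6: (0,1)->(1,2) = 2
Tile 8: (0,2)->(2,1) = 3
Tile 5: (1,0)->(1,1) = 1
Tile 3: (1,1)->(0,2) = 2
Tile 4: (2,0)->(1,0) = 1
Tile 2: (2,1)->(0,1) = 2
Tile 7: (2,2)->(2,0) = 2
Sum: 0 + 2 + 3 + 1 + 2 + 1 + 2 + 2 = 13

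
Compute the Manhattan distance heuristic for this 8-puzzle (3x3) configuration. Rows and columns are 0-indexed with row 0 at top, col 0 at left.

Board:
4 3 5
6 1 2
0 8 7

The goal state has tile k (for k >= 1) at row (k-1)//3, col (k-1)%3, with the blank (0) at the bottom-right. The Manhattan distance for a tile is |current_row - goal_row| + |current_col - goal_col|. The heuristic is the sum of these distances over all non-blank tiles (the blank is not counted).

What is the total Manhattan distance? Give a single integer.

Answer: 12

Derivation:
Tile 4: at (0,0), goal (1,0), distance |0-1|+|0-0| = 1
Tile 3: at (0,1), goal (0,2), distance |0-0|+|1-2| = 1
Tile 5: at (0,2), goal (1,1), distance |0-1|+|2-1| = 2
Tile 6: at (1,0), goal (1,2), distance |1-1|+|0-2| = 2
Tile 1: at (1,1), goal (0,0), distance |1-0|+|1-0| = 2
Tile 2: at (1,2), goal (0,1), distance |1-0|+|2-1| = 2
Tile 8: at (2,1), goal (2,1), distance |2-2|+|1-1| = 0
Tile 7: at (2,2), goal (2,0), distance |2-2|+|2-0| = 2
Sum: 1 + 1 + 2 + 2 + 2 + 2 + 0 + 2 = 12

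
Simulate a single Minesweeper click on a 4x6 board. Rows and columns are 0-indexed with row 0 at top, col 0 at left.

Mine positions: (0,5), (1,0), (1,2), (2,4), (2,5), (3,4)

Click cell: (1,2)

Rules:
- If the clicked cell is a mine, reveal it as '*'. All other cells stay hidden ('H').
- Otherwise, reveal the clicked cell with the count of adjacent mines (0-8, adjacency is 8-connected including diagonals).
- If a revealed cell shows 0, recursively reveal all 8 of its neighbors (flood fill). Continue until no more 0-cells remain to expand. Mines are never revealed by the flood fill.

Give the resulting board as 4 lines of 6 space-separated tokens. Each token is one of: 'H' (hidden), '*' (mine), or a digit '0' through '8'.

H H H H H H
H H * H H H
H H H H H H
H H H H H H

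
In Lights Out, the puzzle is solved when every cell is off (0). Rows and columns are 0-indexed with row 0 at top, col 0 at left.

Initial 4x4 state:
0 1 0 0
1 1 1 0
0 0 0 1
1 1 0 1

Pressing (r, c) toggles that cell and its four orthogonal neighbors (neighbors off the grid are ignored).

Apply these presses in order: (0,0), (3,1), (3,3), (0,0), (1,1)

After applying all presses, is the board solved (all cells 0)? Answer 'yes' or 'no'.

Answer: yes

Derivation:
After press 1 at (0,0):
1 0 0 0
0 1 1 0
0 0 0 1
1 1 0 1

After press 2 at (3,1):
1 0 0 0
0 1 1 0
0 1 0 1
0 0 1 1

After press 3 at (3,3):
1 0 0 0
0 1 1 0
0 1 0 0
0 0 0 0

After press 4 at (0,0):
0 1 0 0
1 1 1 0
0 1 0 0
0 0 0 0

After press 5 at (1,1):
0 0 0 0
0 0 0 0
0 0 0 0
0 0 0 0

Lights still on: 0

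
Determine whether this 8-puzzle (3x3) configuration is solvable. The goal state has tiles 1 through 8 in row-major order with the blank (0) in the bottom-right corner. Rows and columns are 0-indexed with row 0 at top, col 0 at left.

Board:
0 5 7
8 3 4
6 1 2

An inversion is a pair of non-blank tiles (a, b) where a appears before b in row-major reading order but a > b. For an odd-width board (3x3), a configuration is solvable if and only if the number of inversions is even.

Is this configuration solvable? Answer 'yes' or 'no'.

Inversions (pairs i<j in row-major order where tile[i] > tile[j] > 0): 20
20 is even, so the puzzle is solvable.

Answer: yes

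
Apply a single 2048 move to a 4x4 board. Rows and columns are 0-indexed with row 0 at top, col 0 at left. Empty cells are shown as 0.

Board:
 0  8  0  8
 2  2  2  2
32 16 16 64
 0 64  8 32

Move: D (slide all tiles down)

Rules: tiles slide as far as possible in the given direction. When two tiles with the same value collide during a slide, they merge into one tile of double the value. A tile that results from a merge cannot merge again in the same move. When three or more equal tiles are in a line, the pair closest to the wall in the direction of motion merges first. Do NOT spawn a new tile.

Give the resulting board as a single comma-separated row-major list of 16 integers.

Answer: 0, 8, 0, 8, 0, 2, 2, 2, 2, 16, 16, 64, 32, 64, 8, 32

Derivation:
Slide down:
col 0: [0, 2, 32, 0] -> [0, 0, 2, 32]
col 1: [8, 2, 16, 64] -> [8, 2, 16, 64]
col 2: [0, 2, 16, 8] -> [0, 2, 16, 8]
col 3: [8, 2, 64, 32] -> [8, 2, 64, 32]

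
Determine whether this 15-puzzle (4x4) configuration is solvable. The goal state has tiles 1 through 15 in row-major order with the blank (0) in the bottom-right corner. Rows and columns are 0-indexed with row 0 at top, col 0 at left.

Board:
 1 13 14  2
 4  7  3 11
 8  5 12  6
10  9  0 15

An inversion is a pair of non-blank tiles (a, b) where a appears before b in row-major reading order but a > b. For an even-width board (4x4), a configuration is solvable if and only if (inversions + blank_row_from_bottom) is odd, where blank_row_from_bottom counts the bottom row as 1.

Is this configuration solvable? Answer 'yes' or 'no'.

Answer: no

Derivation:
Inversions: 37
Blank is in row 3 (0-indexed from top), which is row 1 counting from the bottom (bottom = 1).
37 + 1 = 38, which is even, so the puzzle is not solvable.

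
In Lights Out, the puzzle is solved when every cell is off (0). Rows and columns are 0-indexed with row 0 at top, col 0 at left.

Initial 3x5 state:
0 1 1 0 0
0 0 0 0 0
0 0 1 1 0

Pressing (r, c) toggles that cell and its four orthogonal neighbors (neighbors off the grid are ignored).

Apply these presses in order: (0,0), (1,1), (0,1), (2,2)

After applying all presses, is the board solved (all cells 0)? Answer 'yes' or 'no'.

After press 1 at (0,0):
1 0 1 0 0
1 0 0 0 0
0 0 1 1 0

After press 2 at (1,1):
1 1 1 0 0
0 1 1 0 0
0 1 1 1 0

After press 3 at (0,1):
0 0 0 0 0
0 0 1 0 0
0 1 1 1 0

After press 4 at (2,2):
0 0 0 0 0
0 0 0 0 0
0 0 0 0 0

Lights still on: 0

Answer: yes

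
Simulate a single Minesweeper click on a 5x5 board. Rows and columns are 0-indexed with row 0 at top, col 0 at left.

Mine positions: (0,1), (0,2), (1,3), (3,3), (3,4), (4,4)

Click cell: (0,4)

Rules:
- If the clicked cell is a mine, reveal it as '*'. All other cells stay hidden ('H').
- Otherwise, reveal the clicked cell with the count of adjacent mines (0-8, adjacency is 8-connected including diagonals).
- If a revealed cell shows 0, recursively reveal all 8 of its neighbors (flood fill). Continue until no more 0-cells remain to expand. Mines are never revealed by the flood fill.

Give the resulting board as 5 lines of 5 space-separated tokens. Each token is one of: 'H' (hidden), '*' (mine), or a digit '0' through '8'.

H H H H 1
H H H H H
H H H H H
H H H H H
H H H H H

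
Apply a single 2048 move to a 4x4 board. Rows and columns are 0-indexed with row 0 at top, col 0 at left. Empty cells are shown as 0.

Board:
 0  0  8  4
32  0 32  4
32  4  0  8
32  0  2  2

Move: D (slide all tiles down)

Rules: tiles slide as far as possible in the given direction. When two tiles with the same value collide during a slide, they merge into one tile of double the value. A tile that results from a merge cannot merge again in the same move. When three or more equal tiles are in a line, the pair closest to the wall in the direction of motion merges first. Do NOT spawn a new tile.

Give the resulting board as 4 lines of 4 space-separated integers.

Slide down:
col 0: [0, 32, 32, 32] -> [0, 0, 32, 64]
col 1: [0, 0, 4, 0] -> [0, 0, 0, 4]
col 2: [8, 32, 0, 2] -> [0, 8, 32, 2]
col 3: [4, 4, 8, 2] -> [0, 8, 8, 2]

Answer:  0  0  0  0
 0  0  8  8
32  0 32  8
64  4  2  2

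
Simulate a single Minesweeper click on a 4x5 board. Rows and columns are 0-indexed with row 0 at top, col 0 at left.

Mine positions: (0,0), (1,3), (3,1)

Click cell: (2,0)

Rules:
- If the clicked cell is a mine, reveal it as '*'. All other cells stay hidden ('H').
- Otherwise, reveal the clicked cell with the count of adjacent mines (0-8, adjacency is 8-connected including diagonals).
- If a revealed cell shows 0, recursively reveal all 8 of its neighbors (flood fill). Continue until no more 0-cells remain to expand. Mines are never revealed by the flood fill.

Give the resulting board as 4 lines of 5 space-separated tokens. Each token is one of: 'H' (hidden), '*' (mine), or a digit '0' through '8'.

H H H H H
H H H H H
1 H H H H
H H H H H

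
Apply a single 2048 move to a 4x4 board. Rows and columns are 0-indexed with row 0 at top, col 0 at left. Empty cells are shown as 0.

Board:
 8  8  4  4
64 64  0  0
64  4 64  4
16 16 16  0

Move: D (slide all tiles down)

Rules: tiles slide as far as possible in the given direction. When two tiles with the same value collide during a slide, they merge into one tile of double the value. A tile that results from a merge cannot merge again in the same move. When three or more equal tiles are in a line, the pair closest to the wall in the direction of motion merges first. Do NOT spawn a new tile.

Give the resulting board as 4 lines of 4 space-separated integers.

Answer:   0   8   0   0
  8  64   4   0
128   4  64   0
 16  16  16   8

Derivation:
Slide down:
col 0: [8, 64, 64, 16] -> [0, 8, 128, 16]
col 1: [8, 64, 4, 16] -> [8, 64, 4, 16]
col 2: [4, 0, 64, 16] -> [0, 4, 64, 16]
col 3: [4, 0, 4, 0] -> [0, 0, 0, 8]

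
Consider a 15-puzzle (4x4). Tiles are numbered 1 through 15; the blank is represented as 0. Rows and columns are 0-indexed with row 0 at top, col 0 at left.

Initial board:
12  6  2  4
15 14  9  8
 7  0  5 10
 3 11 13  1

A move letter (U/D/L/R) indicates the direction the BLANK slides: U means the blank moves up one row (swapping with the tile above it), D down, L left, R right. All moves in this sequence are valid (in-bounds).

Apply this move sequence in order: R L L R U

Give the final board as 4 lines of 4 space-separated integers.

After move 1 (R):
12  6  2  4
15 14  9  8
 7  5  0 10
 3 11 13  1

After move 2 (L):
12  6  2  4
15 14  9  8
 7  0  5 10
 3 11 13  1

After move 3 (L):
12  6  2  4
15 14  9  8
 0  7  5 10
 3 11 13  1

After move 4 (R):
12  6  2  4
15 14  9  8
 7  0  5 10
 3 11 13  1

After move 5 (U):
12  6  2  4
15  0  9  8
 7 14  5 10
 3 11 13  1

Answer: 12  6  2  4
15  0  9  8
 7 14  5 10
 3 11 13  1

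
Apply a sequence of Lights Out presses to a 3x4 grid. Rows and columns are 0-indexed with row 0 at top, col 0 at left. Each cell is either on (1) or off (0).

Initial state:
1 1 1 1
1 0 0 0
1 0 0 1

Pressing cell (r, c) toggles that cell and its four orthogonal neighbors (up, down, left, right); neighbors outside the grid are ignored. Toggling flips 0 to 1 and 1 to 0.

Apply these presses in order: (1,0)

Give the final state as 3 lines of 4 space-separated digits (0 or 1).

After press 1 at (1,0):
0 1 1 1
0 1 0 0
0 0 0 1

Answer: 0 1 1 1
0 1 0 0
0 0 0 1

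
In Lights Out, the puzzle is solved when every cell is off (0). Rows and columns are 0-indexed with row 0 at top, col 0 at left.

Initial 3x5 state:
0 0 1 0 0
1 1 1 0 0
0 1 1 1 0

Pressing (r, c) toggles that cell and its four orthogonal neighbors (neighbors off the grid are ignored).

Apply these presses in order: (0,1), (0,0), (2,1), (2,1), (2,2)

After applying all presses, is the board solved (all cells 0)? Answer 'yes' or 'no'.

Answer: yes

Derivation:
After press 1 at (0,1):
1 1 0 0 0
1 0 1 0 0
0 1 1 1 0

After press 2 at (0,0):
0 0 0 0 0
0 0 1 0 0
0 1 1 1 0

After press 3 at (2,1):
0 0 0 0 0
0 1 1 0 0
1 0 0 1 0

After press 4 at (2,1):
0 0 0 0 0
0 0 1 0 0
0 1 1 1 0

After press 5 at (2,2):
0 0 0 0 0
0 0 0 0 0
0 0 0 0 0

Lights still on: 0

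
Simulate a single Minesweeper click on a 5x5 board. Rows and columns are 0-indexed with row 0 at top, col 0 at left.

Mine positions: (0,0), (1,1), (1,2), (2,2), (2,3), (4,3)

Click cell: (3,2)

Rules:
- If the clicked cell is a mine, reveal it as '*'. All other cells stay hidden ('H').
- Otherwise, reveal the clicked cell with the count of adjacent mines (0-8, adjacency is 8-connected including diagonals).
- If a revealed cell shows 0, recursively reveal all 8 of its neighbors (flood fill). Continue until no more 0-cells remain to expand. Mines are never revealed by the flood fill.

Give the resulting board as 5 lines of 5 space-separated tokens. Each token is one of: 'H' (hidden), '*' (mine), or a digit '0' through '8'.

H H H H H
H H H H H
H H H H H
H H 3 H H
H H H H H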